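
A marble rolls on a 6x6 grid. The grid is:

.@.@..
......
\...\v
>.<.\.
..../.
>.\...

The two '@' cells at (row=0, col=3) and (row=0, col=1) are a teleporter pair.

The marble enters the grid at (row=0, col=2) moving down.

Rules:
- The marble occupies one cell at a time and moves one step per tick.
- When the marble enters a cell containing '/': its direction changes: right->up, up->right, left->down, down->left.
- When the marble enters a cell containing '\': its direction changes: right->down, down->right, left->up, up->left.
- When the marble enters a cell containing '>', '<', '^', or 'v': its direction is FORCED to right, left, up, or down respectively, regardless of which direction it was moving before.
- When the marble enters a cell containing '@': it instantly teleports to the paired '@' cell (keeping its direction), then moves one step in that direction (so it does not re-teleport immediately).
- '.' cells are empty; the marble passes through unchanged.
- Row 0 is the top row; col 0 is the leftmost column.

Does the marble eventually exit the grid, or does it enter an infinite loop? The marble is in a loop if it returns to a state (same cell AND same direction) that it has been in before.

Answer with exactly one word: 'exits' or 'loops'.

Answer: loops

Derivation:
Step 1: enter (0,2), '.' pass, move down to (1,2)
Step 2: enter (1,2), '.' pass, move down to (2,2)
Step 3: enter (2,2), '.' pass, move down to (3,2)
Step 4: enter (3,2), '<' forces down->left, move left to (3,1)
Step 5: enter (3,1), '.' pass, move left to (3,0)
Step 6: enter (3,0), '>' forces left->right, move right to (3,1)
Step 7: enter (3,1), '.' pass, move right to (3,2)
Step 8: enter (3,2), '<' forces right->left, move left to (3,1)
Step 9: at (3,1) dir=left — LOOP DETECTED (seen before)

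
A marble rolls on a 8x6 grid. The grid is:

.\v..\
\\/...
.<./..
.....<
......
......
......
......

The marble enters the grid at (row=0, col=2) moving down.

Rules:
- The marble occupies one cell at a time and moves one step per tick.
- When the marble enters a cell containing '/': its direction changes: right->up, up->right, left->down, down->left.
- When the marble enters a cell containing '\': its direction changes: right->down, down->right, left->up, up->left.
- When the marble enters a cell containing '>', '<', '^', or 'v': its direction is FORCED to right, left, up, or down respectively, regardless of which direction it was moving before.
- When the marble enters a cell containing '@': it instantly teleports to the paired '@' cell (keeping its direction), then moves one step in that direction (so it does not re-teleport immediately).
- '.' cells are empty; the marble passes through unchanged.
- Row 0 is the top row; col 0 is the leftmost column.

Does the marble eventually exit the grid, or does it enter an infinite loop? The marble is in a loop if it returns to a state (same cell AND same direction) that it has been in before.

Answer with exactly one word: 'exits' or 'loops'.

Step 1: enter (0,2), 'v' forces down->down, move down to (1,2)
Step 2: enter (1,2), '/' deflects down->left, move left to (1,1)
Step 3: enter (1,1), '\' deflects left->up, move up to (0,1)
Step 4: enter (0,1), '\' deflects up->left, move left to (0,0)
Step 5: enter (0,0), '.' pass, move left to (0,-1)
Step 6: at (0,-1) — EXIT via left edge, pos 0

Answer: exits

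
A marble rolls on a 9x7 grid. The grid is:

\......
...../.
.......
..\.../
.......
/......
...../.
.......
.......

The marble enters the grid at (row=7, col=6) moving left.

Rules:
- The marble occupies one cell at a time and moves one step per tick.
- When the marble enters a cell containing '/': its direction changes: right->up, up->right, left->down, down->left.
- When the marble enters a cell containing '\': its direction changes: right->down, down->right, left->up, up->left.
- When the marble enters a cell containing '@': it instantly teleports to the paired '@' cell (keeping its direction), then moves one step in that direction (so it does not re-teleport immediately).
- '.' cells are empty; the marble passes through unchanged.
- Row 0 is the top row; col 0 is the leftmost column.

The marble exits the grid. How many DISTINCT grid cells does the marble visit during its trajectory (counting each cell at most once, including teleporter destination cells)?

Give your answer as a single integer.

Step 1: enter (7,6), '.' pass, move left to (7,5)
Step 2: enter (7,5), '.' pass, move left to (7,4)
Step 3: enter (7,4), '.' pass, move left to (7,3)
Step 4: enter (7,3), '.' pass, move left to (7,2)
Step 5: enter (7,2), '.' pass, move left to (7,1)
Step 6: enter (7,1), '.' pass, move left to (7,0)
Step 7: enter (7,0), '.' pass, move left to (7,-1)
Step 8: at (7,-1) — EXIT via left edge, pos 7
Distinct cells visited: 7 (path length 7)

Answer: 7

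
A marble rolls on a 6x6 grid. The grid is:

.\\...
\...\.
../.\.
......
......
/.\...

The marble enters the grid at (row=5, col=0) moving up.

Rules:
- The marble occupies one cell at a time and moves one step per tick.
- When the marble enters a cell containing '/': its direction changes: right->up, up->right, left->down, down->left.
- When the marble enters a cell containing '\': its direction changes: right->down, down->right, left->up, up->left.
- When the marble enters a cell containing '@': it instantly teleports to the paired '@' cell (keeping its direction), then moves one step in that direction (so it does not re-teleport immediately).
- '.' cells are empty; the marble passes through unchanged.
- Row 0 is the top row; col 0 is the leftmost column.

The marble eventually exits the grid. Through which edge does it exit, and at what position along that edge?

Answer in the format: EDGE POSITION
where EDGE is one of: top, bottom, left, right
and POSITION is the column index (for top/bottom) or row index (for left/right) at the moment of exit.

Step 1: enter (5,0), '/' deflects up->right, move right to (5,1)
Step 2: enter (5,1), '.' pass, move right to (5,2)
Step 3: enter (5,2), '\' deflects right->down, move down to (6,2)
Step 4: at (6,2) — EXIT via bottom edge, pos 2

Answer: bottom 2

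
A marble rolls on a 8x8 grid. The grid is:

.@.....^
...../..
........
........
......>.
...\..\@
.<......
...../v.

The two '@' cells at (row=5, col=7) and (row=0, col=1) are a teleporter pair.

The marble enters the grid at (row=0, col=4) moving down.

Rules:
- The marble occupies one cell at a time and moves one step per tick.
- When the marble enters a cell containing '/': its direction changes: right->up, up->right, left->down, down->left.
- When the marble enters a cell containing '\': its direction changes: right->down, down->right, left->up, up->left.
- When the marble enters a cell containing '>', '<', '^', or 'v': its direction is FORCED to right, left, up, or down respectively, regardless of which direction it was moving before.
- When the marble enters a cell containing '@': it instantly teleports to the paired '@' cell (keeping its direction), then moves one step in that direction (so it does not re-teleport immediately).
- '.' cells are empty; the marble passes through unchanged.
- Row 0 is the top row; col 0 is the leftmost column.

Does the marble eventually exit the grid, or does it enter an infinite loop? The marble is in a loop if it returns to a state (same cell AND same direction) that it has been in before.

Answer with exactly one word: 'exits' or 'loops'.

Step 1: enter (0,4), '.' pass, move down to (1,4)
Step 2: enter (1,4), '.' pass, move down to (2,4)
Step 3: enter (2,4), '.' pass, move down to (3,4)
Step 4: enter (3,4), '.' pass, move down to (4,4)
Step 5: enter (4,4), '.' pass, move down to (5,4)
Step 6: enter (5,4), '.' pass, move down to (6,4)
Step 7: enter (6,4), '.' pass, move down to (7,4)
Step 8: enter (7,4), '.' pass, move down to (8,4)
Step 9: at (8,4) — EXIT via bottom edge, pos 4

Answer: exits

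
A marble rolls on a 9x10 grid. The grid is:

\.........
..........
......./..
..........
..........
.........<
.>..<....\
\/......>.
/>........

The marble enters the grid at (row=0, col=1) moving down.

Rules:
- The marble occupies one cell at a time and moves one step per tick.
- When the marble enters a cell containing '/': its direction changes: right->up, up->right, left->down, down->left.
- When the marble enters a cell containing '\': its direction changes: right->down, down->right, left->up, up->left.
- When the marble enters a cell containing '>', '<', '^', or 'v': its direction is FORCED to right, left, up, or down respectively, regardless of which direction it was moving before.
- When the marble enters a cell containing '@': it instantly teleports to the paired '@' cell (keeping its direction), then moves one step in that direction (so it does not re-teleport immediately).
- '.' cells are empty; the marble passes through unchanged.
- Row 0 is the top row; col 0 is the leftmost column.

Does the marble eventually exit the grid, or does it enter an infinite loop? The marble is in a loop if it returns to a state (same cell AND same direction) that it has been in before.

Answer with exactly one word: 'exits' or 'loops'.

Answer: loops

Derivation:
Step 1: enter (0,1), '.' pass, move down to (1,1)
Step 2: enter (1,1), '.' pass, move down to (2,1)
Step 3: enter (2,1), '.' pass, move down to (3,1)
Step 4: enter (3,1), '.' pass, move down to (4,1)
Step 5: enter (4,1), '.' pass, move down to (5,1)
Step 6: enter (5,1), '.' pass, move down to (6,1)
Step 7: enter (6,1), '>' forces down->right, move right to (6,2)
Step 8: enter (6,2), '.' pass, move right to (6,3)
Step 9: enter (6,3), '.' pass, move right to (6,4)
Step 10: enter (6,4), '<' forces right->left, move left to (6,3)
Step 11: enter (6,3), '.' pass, move left to (6,2)
Step 12: enter (6,2), '.' pass, move left to (6,1)
Step 13: enter (6,1), '>' forces left->right, move right to (6,2)
Step 14: at (6,2) dir=right — LOOP DETECTED (seen before)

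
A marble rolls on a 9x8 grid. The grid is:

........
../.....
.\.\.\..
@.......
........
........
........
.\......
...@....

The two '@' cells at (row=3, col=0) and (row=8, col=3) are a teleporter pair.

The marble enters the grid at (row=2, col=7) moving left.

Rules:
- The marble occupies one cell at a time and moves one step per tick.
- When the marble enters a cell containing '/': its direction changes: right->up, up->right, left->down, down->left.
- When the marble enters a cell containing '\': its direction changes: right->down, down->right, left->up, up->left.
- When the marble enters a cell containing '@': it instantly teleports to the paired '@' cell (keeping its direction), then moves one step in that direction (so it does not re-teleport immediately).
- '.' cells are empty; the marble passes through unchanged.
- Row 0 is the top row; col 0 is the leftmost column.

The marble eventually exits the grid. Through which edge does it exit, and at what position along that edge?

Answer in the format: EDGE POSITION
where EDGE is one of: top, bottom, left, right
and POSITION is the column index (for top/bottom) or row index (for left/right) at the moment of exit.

Answer: top 5

Derivation:
Step 1: enter (2,7), '.' pass, move left to (2,6)
Step 2: enter (2,6), '.' pass, move left to (2,5)
Step 3: enter (2,5), '\' deflects left->up, move up to (1,5)
Step 4: enter (1,5), '.' pass, move up to (0,5)
Step 5: enter (0,5), '.' pass, move up to (-1,5)
Step 6: at (-1,5) — EXIT via top edge, pos 5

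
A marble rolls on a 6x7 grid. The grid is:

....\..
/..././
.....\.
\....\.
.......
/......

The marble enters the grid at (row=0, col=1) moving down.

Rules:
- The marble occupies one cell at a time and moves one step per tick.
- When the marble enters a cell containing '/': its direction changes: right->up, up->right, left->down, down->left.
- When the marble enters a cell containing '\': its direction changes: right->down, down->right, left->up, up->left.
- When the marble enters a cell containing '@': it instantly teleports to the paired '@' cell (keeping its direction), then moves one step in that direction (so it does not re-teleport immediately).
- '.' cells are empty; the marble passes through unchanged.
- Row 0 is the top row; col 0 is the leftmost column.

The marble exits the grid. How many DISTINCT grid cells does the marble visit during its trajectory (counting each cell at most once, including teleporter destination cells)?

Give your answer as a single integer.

Step 1: enter (0,1), '.' pass, move down to (1,1)
Step 2: enter (1,1), '.' pass, move down to (2,1)
Step 3: enter (2,1), '.' pass, move down to (3,1)
Step 4: enter (3,1), '.' pass, move down to (4,1)
Step 5: enter (4,1), '.' pass, move down to (5,1)
Step 6: enter (5,1), '.' pass, move down to (6,1)
Step 7: at (6,1) — EXIT via bottom edge, pos 1
Distinct cells visited: 6 (path length 6)

Answer: 6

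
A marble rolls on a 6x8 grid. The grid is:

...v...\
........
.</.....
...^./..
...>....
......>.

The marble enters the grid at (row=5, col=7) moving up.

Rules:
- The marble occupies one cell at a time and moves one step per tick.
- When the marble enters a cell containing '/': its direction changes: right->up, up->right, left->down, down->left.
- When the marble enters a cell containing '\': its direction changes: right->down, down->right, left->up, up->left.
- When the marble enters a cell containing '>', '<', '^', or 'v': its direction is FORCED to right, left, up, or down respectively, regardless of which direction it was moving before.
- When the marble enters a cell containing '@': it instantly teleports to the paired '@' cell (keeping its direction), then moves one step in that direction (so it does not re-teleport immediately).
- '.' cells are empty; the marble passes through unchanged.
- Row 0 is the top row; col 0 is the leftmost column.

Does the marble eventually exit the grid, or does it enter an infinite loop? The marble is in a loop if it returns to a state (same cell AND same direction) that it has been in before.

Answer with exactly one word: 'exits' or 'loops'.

Step 1: enter (5,7), '.' pass, move up to (4,7)
Step 2: enter (4,7), '.' pass, move up to (3,7)
Step 3: enter (3,7), '.' pass, move up to (2,7)
Step 4: enter (2,7), '.' pass, move up to (1,7)
Step 5: enter (1,7), '.' pass, move up to (0,7)
Step 6: enter (0,7), '\' deflects up->left, move left to (0,6)
Step 7: enter (0,6), '.' pass, move left to (0,5)
Step 8: enter (0,5), '.' pass, move left to (0,4)
Step 9: enter (0,4), '.' pass, move left to (0,3)
Step 10: enter (0,3), 'v' forces left->down, move down to (1,3)
Step 11: enter (1,3), '.' pass, move down to (2,3)
Step 12: enter (2,3), '.' pass, move down to (3,3)
Step 13: enter (3,3), '^' forces down->up, move up to (2,3)
Step 14: enter (2,3), '.' pass, move up to (1,3)
Step 15: enter (1,3), '.' pass, move up to (0,3)
Step 16: enter (0,3), 'v' forces up->down, move down to (1,3)
Step 17: at (1,3) dir=down — LOOP DETECTED (seen before)

Answer: loops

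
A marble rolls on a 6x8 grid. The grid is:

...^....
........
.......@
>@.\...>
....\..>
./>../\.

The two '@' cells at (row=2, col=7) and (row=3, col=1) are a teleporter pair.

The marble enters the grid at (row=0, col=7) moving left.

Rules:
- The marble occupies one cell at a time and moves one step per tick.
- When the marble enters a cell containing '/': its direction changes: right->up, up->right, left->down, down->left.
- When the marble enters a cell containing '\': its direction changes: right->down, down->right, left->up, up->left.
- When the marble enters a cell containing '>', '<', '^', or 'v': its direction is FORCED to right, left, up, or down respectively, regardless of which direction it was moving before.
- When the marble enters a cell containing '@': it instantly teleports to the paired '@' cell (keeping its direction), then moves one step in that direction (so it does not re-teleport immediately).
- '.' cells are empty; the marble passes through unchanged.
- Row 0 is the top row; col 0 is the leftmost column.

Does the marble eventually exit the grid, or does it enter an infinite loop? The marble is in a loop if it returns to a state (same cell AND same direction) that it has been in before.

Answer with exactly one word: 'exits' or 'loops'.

Step 1: enter (0,7), '.' pass, move left to (0,6)
Step 2: enter (0,6), '.' pass, move left to (0,5)
Step 3: enter (0,5), '.' pass, move left to (0,4)
Step 4: enter (0,4), '.' pass, move left to (0,3)
Step 5: enter (0,3), '^' forces left->up, move up to (-1,3)
Step 6: at (-1,3) — EXIT via top edge, pos 3

Answer: exits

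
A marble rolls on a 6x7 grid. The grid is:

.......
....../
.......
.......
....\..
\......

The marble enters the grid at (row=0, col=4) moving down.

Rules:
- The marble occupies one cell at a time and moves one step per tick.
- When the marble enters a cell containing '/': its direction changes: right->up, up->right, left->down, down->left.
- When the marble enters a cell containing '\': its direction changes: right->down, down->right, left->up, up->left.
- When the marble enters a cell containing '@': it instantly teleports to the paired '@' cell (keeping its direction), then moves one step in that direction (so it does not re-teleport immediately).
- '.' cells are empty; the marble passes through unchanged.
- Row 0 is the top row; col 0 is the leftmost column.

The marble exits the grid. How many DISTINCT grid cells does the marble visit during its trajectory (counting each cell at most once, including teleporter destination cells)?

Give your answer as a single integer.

Step 1: enter (0,4), '.' pass, move down to (1,4)
Step 2: enter (1,4), '.' pass, move down to (2,4)
Step 3: enter (2,4), '.' pass, move down to (3,4)
Step 4: enter (3,4), '.' pass, move down to (4,4)
Step 5: enter (4,4), '\' deflects down->right, move right to (4,5)
Step 6: enter (4,5), '.' pass, move right to (4,6)
Step 7: enter (4,6), '.' pass, move right to (4,7)
Step 8: at (4,7) — EXIT via right edge, pos 4
Distinct cells visited: 7 (path length 7)

Answer: 7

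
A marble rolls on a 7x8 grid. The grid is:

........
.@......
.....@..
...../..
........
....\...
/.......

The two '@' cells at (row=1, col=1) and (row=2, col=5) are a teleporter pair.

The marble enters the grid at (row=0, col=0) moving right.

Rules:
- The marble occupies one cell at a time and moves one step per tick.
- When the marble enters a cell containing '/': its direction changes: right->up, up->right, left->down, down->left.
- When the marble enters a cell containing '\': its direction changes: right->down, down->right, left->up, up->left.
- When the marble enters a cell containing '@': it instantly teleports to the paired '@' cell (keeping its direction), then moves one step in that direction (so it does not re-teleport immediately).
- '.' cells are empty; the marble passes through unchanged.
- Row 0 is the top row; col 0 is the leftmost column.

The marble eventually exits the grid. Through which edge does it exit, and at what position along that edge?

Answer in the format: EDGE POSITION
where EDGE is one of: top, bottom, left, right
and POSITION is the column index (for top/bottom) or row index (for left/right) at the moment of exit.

Answer: right 0

Derivation:
Step 1: enter (0,0), '.' pass, move right to (0,1)
Step 2: enter (0,1), '.' pass, move right to (0,2)
Step 3: enter (0,2), '.' pass, move right to (0,3)
Step 4: enter (0,3), '.' pass, move right to (0,4)
Step 5: enter (0,4), '.' pass, move right to (0,5)
Step 6: enter (0,5), '.' pass, move right to (0,6)
Step 7: enter (0,6), '.' pass, move right to (0,7)
Step 8: enter (0,7), '.' pass, move right to (0,8)
Step 9: at (0,8) — EXIT via right edge, pos 0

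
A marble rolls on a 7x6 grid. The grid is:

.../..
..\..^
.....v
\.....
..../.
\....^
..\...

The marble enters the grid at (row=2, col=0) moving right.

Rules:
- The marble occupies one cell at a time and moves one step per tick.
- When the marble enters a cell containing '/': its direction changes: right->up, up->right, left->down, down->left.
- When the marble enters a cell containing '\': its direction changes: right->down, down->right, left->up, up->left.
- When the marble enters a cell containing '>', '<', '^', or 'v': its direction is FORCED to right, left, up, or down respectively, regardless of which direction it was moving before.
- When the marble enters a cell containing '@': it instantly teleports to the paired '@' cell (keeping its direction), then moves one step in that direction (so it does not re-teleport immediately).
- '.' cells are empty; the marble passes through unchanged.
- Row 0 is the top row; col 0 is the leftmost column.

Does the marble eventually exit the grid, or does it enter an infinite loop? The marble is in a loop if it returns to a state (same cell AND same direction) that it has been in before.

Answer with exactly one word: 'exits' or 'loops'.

Step 1: enter (2,0), '.' pass, move right to (2,1)
Step 2: enter (2,1), '.' pass, move right to (2,2)
Step 3: enter (2,2), '.' pass, move right to (2,3)
Step 4: enter (2,3), '.' pass, move right to (2,4)
Step 5: enter (2,4), '.' pass, move right to (2,5)
Step 6: enter (2,5), 'v' forces right->down, move down to (3,5)
Step 7: enter (3,5), '.' pass, move down to (4,5)
Step 8: enter (4,5), '.' pass, move down to (5,5)
Step 9: enter (5,5), '^' forces down->up, move up to (4,5)
Step 10: enter (4,5), '.' pass, move up to (3,5)
Step 11: enter (3,5), '.' pass, move up to (2,5)
Step 12: enter (2,5), 'v' forces up->down, move down to (3,5)
Step 13: at (3,5) dir=down — LOOP DETECTED (seen before)

Answer: loops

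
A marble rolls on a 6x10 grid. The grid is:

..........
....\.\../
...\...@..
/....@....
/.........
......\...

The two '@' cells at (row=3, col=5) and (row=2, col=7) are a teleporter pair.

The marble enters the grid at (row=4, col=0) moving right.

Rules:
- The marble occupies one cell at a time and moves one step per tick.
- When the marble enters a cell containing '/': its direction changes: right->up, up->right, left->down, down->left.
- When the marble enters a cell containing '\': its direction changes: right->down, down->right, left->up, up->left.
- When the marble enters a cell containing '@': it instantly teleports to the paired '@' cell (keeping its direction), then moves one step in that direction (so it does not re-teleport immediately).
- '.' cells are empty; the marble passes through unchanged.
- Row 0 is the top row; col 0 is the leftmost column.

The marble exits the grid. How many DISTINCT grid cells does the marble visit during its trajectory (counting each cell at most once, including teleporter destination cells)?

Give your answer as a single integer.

Step 1: enter (4,0), '/' deflects right->up, move up to (3,0)
Step 2: enter (3,0), '/' deflects up->right, move right to (3,1)
Step 3: enter (3,1), '.' pass, move right to (3,2)
Step 4: enter (3,2), '.' pass, move right to (3,3)
Step 5: enter (3,3), '.' pass, move right to (3,4)
Step 6: enter (3,4), '.' pass, move right to (3,5)
Step 7: enter (3,5), '@' teleport (3,5)->(2,7), also enter (2,7), move right to (2,8)
Step 8: enter (2,8), '.' pass, move right to (2,9)
Step 9: enter (2,9), '.' pass, move right to (2,10)
Step 10: at (2,10) — EXIT via right edge, pos 2
Distinct cells visited: 10 (path length 10)

Answer: 10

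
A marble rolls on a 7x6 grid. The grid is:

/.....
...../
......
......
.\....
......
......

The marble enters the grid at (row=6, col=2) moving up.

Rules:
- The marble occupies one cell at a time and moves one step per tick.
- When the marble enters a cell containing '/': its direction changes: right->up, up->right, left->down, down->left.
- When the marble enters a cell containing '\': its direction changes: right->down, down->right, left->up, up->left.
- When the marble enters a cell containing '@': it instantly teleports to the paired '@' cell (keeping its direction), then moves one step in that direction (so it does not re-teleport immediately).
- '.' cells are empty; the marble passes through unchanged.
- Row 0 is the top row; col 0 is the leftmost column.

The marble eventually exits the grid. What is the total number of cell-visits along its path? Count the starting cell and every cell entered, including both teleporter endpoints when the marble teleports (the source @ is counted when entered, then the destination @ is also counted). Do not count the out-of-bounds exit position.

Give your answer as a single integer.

Step 1: enter (6,2), '.' pass, move up to (5,2)
Step 2: enter (5,2), '.' pass, move up to (4,2)
Step 3: enter (4,2), '.' pass, move up to (3,2)
Step 4: enter (3,2), '.' pass, move up to (2,2)
Step 5: enter (2,2), '.' pass, move up to (1,2)
Step 6: enter (1,2), '.' pass, move up to (0,2)
Step 7: enter (0,2), '.' pass, move up to (-1,2)
Step 8: at (-1,2) — EXIT via top edge, pos 2
Path length (cell visits): 7

Answer: 7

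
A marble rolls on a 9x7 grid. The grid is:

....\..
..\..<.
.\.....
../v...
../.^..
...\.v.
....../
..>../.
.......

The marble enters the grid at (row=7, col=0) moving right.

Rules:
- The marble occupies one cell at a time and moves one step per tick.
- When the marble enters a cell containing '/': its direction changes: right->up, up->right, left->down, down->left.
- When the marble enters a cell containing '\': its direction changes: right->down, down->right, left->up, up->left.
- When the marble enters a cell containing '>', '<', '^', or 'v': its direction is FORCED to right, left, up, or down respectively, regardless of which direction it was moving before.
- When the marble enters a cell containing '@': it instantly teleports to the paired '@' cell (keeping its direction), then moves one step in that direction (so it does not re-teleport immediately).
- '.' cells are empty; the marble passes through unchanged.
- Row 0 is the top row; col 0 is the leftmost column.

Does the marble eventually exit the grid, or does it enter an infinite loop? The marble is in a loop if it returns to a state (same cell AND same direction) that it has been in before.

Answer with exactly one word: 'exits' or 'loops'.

Step 1: enter (7,0), '.' pass, move right to (7,1)
Step 2: enter (7,1), '.' pass, move right to (7,2)
Step 3: enter (7,2), '>' forces right->right, move right to (7,3)
Step 4: enter (7,3), '.' pass, move right to (7,4)
Step 5: enter (7,4), '.' pass, move right to (7,5)
Step 6: enter (7,5), '/' deflects right->up, move up to (6,5)
Step 7: enter (6,5), '.' pass, move up to (5,5)
Step 8: enter (5,5), 'v' forces up->down, move down to (6,5)
Step 9: enter (6,5), '.' pass, move down to (7,5)
Step 10: enter (7,5), '/' deflects down->left, move left to (7,4)
Step 11: enter (7,4), '.' pass, move left to (7,3)
Step 12: enter (7,3), '.' pass, move left to (7,2)
Step 13: enter (7,2), '>' forces left->right, move right to (7,3)
Step 14: at (7,3) dir=right — LOOP DETECTED (seen before)

Answer: loops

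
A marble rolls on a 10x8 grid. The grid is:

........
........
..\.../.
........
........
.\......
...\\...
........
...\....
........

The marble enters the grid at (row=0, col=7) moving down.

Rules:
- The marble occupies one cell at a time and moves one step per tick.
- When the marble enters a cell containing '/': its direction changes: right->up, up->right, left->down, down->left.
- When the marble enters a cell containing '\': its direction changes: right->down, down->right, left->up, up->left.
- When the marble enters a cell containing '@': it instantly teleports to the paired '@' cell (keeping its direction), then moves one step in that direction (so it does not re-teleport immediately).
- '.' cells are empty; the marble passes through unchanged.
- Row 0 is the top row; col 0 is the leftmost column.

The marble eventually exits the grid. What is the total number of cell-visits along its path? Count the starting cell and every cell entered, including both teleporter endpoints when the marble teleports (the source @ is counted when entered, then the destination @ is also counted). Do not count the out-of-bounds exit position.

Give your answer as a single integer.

Answer: 10

Derivation:
Step 1: enter (0,7), '.' pass, move down to (1,7)
Step 2: enter (1,7), '.' pass, move down to (2,7)
Step 3: enter (2,7), '.' pass, move down to (3,7)
Step 4: enter (3,7), '.' pass, move down to (4,7)
Step 5: enter (4,7), '.' pass, move down to (5,7)
Step 6: enter (5,7), '.' pass, move down to (6,7)
Step 7: enter (6,7), '.' pass, move down to (7,7)
Step 8: enter (7,7), '.' pass, move down to (8,7)
Step 9: enter (8,7), '.' pass, move down to (9,7)
Step 10: enter (9,7), '.' pass, move down to (10,7)
Step 11: at (10,7) — EXIT via bottom edge, pos 7
Path length (cell visits): 10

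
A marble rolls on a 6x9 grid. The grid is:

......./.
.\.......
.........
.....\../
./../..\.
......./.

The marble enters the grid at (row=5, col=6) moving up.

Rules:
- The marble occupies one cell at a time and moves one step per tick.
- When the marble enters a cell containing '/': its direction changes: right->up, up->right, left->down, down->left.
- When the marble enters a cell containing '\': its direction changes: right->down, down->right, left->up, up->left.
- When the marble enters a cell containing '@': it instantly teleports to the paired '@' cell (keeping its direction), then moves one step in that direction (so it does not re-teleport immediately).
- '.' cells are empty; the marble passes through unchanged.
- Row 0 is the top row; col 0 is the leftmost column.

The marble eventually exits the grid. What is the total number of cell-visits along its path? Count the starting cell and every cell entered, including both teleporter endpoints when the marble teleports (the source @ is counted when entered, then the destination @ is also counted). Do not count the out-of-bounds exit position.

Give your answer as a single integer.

Step 1: enter (5,6), '.' pass, move up to (4,6)
Step 2: enter (4,6), '.' pass, move up to (3,6)
Step 3: enter (3,6), '.' pass, move up to (2,6)
Step 4: enter (2,6), '.' pass, move up to (1,6)
Step 5: enter (1,6), '.' pass, move up to (0,6)
Step 6: enter (0,6), '.' pass, move up to (-1,6)
Step 7: at (-1,6) — EXIT via top edge, pos 6
Path length (cell visits): 6

Answer: 6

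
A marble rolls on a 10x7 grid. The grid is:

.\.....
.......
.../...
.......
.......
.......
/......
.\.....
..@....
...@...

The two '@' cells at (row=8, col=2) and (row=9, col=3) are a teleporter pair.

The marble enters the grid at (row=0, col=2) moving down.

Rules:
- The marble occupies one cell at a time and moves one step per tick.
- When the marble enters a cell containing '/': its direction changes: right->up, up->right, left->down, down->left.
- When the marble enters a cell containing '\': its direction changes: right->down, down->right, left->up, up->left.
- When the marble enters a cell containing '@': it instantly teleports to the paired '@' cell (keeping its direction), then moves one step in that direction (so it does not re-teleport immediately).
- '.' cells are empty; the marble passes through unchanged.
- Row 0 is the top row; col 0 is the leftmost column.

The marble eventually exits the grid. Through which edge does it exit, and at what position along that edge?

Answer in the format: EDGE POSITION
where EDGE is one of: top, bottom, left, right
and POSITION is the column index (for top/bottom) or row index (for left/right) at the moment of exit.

Step 1: enter (0,2), '.' pass, move down to (1,2)
Step 2: enter (1,2), '.' pass, move down to (2,2)
Step 3: enter (2,2), '.' pass, move down to (3,2)
Step 4: enter (3,2), '.' pass, move down to (4,2)
Step 5: enter (4,2), '.' pass, move down to (5,2)
Step 6: enter (5,2), '.' pass, move down to (6,2)
Step 7: enter (6,2), '.' pass, move down to (7,2)
Step 8: enter (7,2), '.' pass, move down to (8,2)
Step 9: enter (8,2), '@' teleport (8,2)->(9,3), also enter (9,3), move down to (10,3)
Step 10: at (10,3) — EXIT via bottom edge, pos 3

Answer: bottom 3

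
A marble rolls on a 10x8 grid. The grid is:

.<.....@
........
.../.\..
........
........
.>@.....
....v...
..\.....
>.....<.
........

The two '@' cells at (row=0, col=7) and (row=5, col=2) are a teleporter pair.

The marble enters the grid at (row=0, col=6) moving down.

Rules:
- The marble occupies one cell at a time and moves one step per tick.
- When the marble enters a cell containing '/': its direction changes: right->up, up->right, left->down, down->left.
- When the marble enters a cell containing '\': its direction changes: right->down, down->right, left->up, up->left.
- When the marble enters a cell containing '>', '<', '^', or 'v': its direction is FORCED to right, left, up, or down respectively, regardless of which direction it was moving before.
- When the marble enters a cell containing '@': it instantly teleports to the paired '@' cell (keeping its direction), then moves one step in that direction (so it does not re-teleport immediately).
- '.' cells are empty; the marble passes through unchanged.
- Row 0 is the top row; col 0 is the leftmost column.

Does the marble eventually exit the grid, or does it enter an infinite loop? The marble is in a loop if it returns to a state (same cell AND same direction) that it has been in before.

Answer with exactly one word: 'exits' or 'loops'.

Step 1: enter (0,6), '.' pass, move down to (1,6)
Step 2: enter (1,6), '.' pass, move down to (2,6)
Step 3: enter (2,6), '.' pass, move down to (3,6)
Step 4: enter (3,6), '.' pass, move down to (4,6)
Step 5: enter (4,6), '.' pass, move down to (5,6)
Step 6: enter (5,6), '.' pass, move down to (6,6)
Step 7: enter (6,6), '.' pass, move down to (7,6)
Step 8: enter (7,6), '.' pass, move down to (8,6)
Step 9: enter (8,6), '<' forces down->left, move left to (8,5)
Step 10: enter (8,5), '.' pass, move left to (8,4)
Step 11: enter (8,4), '.' pass, move left to (8,3)
Step 12: enter (8,3), '.' pass, move left to (8,2)
Step 13: enter (8,2), '.' pass, move left to (8,1)
Step 14: enter (8,1), '.' pass, move left to (8,0)
Step 15: enter (8,0), '>' forces left->right, move right to (8,1)
Step 16: enter (8,1), '.' pass, move right to (8,2)
Step 17: enter (8,2), '.' pass, move right to (8,3)
Step 18: enter (8,3), '.' pass, move right to (8,4)
Step 19: enter (8,4), '.' pass, move right to (8,5)
Step 20: enter (8,5), '.' pass, move right to (8,6)
Step 21: enter (8,6), '<' forces right->left, move left to (8,5)
Step 22: at (8,5) dir=left — LOOP DETECTED (seen before)

Answer: loops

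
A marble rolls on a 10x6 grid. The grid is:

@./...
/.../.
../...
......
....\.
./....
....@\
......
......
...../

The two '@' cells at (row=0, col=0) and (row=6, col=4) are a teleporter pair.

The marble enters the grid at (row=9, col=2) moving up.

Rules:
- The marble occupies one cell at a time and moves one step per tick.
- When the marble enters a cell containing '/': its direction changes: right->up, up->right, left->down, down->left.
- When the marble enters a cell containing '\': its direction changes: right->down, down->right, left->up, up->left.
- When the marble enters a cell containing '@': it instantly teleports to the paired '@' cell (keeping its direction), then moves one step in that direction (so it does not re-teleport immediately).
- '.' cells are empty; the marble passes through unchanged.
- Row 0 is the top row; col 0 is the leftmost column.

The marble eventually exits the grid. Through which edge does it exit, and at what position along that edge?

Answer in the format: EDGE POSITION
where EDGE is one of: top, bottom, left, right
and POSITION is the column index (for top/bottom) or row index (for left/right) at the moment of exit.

Step 1: enter (9,2), '.' pass, move up to (8,2)
Step 2: enter (8,2), '.' pass, move up to (7,2)
Step 3: enter (7,2), '.' pass, move up to (6,2)
Step 4: enter (6,2), '.' pass, move up to (5,2)
Step 5: enter (5,2), '.' pass, move up to (4,2)
Step 6: enter (4,2), '.' pass, move up to (3,2)
Step 7: enter (3,2), '.' pass, move up to (2,2)
Step 8: enter (2,2), '/' deflects up->right, move right to (2,3)
Step 9: enter (2,3), '.' pass, move right to (2,4)
Step 10: enter (2,4), '.' pass, move right to (2,5)
Step 11: enter (2,5), '.' pass, move right to (2,6)
Step 12: at (2,6) — EXIT via right edge, pos 2

Answer: right 2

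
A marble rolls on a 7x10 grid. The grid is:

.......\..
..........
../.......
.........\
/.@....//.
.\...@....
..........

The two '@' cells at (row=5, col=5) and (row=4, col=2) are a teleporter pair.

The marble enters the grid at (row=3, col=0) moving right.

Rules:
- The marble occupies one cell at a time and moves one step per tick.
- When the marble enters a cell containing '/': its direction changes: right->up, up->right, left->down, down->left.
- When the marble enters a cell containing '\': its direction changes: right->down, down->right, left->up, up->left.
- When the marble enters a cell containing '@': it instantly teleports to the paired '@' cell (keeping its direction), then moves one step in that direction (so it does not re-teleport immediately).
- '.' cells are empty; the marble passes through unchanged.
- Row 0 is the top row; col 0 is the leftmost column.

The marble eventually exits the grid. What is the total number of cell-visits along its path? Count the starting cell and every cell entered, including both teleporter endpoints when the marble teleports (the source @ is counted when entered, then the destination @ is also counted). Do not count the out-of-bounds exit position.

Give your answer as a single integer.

Step 1: enter (3,0), '.' pass, move right to (3,1)
Step 2: enter (3,1), '.' pass, move right to (3,2)
Step 3: enter (3,2), '.' pass, move right to (3,3)
Step 4: enter (3,3), '.' pass, move right to (3,4)
Step 5: enter (3,4), '.' pass, move right to (3,5)
Step 6: enter (3,5), '.' pass, move right to (3,6)
Step 7: enter (3,6), '.' pass, move right to (3,7)
Step 8: enter (3,7), '.' pass, move right to (3,8)
Step 9: enter (3,8), '.' pass, move right to (3,9)
Step 10: enter (3,9), '\' deflects right->down, move down to (4,9)
Step 11: enter (4,9), '.' pass, move down to (5,9)
Step 12: enter (5,9), '.' pass, move down to (6,9)
Step 13: enter (6,9), '.' pass, move down to (7,9)
Step 14: at (7,9) — EXIT via bottom edge, pos 9
Path length (cell visits): 13

Answer: 13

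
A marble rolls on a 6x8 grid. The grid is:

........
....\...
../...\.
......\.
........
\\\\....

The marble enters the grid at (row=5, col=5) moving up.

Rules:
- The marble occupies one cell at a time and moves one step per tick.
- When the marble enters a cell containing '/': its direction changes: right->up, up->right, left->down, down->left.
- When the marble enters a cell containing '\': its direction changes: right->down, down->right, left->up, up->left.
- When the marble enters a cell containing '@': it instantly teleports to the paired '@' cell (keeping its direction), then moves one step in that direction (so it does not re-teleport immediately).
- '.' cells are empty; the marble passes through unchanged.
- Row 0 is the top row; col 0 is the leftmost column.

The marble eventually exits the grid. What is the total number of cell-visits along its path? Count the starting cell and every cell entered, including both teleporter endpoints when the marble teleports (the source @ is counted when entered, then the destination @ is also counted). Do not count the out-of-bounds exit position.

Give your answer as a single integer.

Answer: 6

Derivation:
Step 1: enter (5,5), '.' pass, move up to (4,5)
Step 2: enter (4,5), '.' pass, move up to (3,5)
Step 3: enter (3,5), '.' pass, move up to (2,5)
Step 4: enter (2,5), '.' pass, move up to (1,5)
Step 5: enter (1,5), '.' pass, move up to (0,5)
Step 6: enter (0,5), '.' pass, move up to (-1,5)
Step 7: at (-1,5) — EXIT via top edge, pos 5
Path length (cell visits): 6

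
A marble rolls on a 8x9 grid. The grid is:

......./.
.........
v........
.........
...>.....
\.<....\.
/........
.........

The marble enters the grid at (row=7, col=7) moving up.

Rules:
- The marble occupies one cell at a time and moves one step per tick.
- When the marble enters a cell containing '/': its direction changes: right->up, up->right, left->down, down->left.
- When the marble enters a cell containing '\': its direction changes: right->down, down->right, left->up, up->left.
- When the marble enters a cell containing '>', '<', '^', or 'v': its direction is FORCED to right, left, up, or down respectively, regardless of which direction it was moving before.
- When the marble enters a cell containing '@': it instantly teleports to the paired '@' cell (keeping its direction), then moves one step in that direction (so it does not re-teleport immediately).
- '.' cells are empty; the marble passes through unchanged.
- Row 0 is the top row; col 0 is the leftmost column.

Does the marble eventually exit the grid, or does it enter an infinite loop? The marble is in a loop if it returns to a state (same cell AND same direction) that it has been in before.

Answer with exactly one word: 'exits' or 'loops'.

Answer: loops

Derivation:
Step 1: enter (7,7), '.' pass, move up to (6,7)
Step 2: enter (6,7), '.' pass, move up to (5,7)
Step 3: enter (5,7), '\' deflects up->left, move left to (5,6)
Step 4: enter (5,6), '.' pass, move left to (5,5)
Step 5: enter (5,5), '.' pass, move left to (5,4)
Step 6: enter (5,4), '.' pass, move left to (5,3)
Step 7: enter (5,3), '.' pass, move left to (5,2)
Step 8: enter (5,2), '<' forces left->left, move left to (5,1)
Step 9: enter (5,1), '.' pass, move left to (5,0)
Step 10: enter (5,0), '\' deflects left->up, move up to (4,0)
Step 11: enter (4,0), '.' pass, move up to (3,0)
Step 12: enter (3,0), '.' pass, move up to (2,0)
Step 13: enter (2,0), 'v' forces up->down, move down to (3,0)
Step 14: enter (3,0), '.' pass, move down to (4,0)
Step 15: enter (4,0), '.' pass, move down to (5,0)
Step 16: enter (5,0), '\' deflects down->right, move right to (5,1)
Step 17: enter (5,1), '.' pass, move right to (5,2)
Step 18: enter (5,2), '<' forces right->left, move left to (5,1)
Step 19: at (5,1) dir=left — LOOP DETECTED (seen before)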